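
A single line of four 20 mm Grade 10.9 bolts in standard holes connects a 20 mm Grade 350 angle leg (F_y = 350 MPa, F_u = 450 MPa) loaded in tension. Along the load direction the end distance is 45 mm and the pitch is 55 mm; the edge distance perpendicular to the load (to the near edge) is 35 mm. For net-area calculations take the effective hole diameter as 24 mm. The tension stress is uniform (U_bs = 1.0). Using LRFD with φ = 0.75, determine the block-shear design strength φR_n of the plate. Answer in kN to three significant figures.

666 kN

Shear plane L_v = 45 + 3·55 = 210 mm; A_gv = 210 × 20 = 4200 mm².
A_nv = (210 − 3.5·24) × 20 = 2520 mm².
A_nt = (35 − 0.5·24) × 20 = 460 mm².
0.6 F_u A_nv = 680.4 kN; 0.6 F_y A_gv = 882 kN → shear rupture governs the shear term.
R_n = 680.4 + 1.0 × 450 × 460 / 1000 = 887.4 kN.
Design strength φR_n = 0.75 × 887.4 = 666 kN.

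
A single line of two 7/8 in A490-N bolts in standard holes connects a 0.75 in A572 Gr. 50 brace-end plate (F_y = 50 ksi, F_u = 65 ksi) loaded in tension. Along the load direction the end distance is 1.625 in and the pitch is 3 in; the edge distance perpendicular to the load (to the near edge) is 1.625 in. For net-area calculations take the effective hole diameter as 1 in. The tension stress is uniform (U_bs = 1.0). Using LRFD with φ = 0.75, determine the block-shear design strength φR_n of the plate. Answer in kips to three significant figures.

110 kips

Shear plane L_v = 1.625 + 1·3 = 4.625 in; A_gv = 4.625 × 0.75 = 3.469 in².
A_nv = (4.625 − 1.5·1) × 0.75 = 2.344 in².
A_nt = (1.625 − 0.5·1) × 0.75 = 0.8438 in².
0.6 F_u A_nv = 91.41 kips; 0.6 F_y A_gv = 104.1 kips → shear rupture governs the shear term.
R_n = 91.41 + 1.0 × 65 × 0.8438 = 146.2 kips.
Design strength φR_n = 0.75 × 146.2 = 110 kips.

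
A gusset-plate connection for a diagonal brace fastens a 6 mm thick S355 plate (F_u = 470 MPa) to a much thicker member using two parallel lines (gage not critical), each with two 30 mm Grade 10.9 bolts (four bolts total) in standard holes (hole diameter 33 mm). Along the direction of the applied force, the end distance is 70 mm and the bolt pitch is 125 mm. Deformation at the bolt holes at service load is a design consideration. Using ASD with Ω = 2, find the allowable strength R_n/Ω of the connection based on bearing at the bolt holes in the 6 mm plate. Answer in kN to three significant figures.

384 kN

Per bolt r_n = 1.2 l_c t F_u ≤ 2.4 d t F_u; upper limit = 2.4 × 30 × 6 × 470 / 1000 = 203 kN.
Edge bolt: l_c = 70 − 33/2 = 53.5 mm → 1.2 × 53.5 × 6 × 470 / 1000 = 181 → r_n = 181 kN.
Interior bolts: l_c = 125 − 33 = 92 mm → 1.2 × 92 × 6 × 470 / 1000 = 311.3 → r_n = 203 kN.
R_n = 2 × 181 + 2 × 203 = 768.2 kN.
Allowable strength R_n/Ω = 768.2 / 2 = 384 kN.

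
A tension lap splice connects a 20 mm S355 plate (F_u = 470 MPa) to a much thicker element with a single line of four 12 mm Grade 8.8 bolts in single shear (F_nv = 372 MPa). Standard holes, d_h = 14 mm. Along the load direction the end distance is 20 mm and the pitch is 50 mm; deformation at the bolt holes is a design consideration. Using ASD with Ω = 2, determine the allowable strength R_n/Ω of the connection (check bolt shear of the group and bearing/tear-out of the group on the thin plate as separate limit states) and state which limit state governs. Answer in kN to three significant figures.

84.1 kN (bolt shear governs)

Bolt shear: A_b = π·12²/4 = 113.1 mm²; R_n = 372 × 113.1 × 4 × 1 / 1000 = 168.3 kN → 168.3 / 2 = 84.1 kN.
Bearing (1.2 l_c t F_u ≤ 2.4 d t F_u): upper limit = 2.4·12·20·470 / 1000 = 270.7 kN.
  Edge l_c = 20 − 14/2 = 13 → r_n = 146.6 kN; interior l_c = 50 − 14 = 36 → r_n = 270.7 kN.
  R_n,bearing = 1·146.6 + 3·270.7 = 958.8 kN → 958.8 / 2 = 479 kN.
Bolt shear governs: 84.1 kN.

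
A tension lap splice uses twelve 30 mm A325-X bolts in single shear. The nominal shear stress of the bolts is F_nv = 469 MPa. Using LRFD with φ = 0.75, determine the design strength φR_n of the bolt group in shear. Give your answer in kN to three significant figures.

A_b = π × 30² / 4 = 706.9 mm².
R_n = F_nv · A_b · n · n_s = 469 × 706.9 × 12 × 1 / 1000 = 3978 kN.
Design strength φR_n = 0.75 × 3978 = 2980 kN.

2980 kN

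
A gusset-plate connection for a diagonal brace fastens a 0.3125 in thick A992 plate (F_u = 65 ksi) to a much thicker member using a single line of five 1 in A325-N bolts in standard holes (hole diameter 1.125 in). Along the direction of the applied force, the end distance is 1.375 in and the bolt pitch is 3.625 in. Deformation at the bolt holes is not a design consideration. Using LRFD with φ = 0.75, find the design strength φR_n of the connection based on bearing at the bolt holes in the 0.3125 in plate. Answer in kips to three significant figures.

201 kips

Per bolt r_n = 1.5 l_c t F_u ≤ 3.0 d t F_u; upper limit = 3.0 × 1 × 0.3125 × 65 = 60.94 kips.
Edge bolt: l_c = 1.375 − 1.125/2 = 0.8125 in → 1.5 × 0.8125 × 0.3125 × 65 = 24.76 → r_n = 24.76 kips.
Interior bolts: l_c = 3.625 − 1.125 = 2.5 in → 1.5 × 2.5 × 0.3125 × 65 = 76.17 → r_n = 60.94 kips.
R_n = 1 × 24.76 + 4 × 60.94 = 268.5 kips.
Design strength φR_n = 0.75 × 268.5 = 201 kips.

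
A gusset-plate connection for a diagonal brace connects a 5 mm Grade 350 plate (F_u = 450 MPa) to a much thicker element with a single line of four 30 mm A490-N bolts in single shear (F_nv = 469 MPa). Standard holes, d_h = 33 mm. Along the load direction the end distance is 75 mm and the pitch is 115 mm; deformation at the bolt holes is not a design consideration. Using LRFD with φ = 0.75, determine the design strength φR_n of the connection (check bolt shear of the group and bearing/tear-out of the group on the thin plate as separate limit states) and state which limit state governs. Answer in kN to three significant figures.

604 kN (bearing governs)

Bolt shear: A_b = π·30²/4 = 706.9 mm²; R_n = 469 × 706.9 × 4 × 1 / 1000 = 1326 kN → 0.75 × 1326 = 995 kN.
Bearing (1.5 l_c t F_u ≤ 3.0 d t F_u): upper limit = 3.0·30·5·450 / 1000 = 202.5 kN.
  Edge l_c = 75 − 33/2 = 58.5 → r_n = 197.4 kN; interior l_c = 115 − 33 = 82 → r_n = 202.5 kN.
  R_n,bearing = 1·197.4 + 3·202.5 = 804.9 kN → 0.75 × 804.9 = 604 kN.
Bearing governs: 604 kN.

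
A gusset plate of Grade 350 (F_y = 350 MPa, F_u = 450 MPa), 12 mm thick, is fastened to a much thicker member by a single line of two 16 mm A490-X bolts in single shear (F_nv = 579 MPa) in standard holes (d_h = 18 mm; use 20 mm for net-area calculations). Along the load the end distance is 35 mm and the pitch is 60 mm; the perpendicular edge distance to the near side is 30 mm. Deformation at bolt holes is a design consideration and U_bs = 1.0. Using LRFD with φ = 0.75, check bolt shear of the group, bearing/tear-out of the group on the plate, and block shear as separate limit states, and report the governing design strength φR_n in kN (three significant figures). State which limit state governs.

175 kN (bolt shear governs)

Bolt shear: A_b = π·16²/4 = 201.1 mm²; R_n = 579 × 201.1 × 2 × 1 / 1000 = 232.8 kN → 0.75 × 232.8 = 175 kN.
Bearing: edge l_c = 26, r_n = 168.5 kN; interior l_c = 42, r_n = 207.4 kN; R_n = 168.5 + 1·207.4 = 375.8 kN → 282 kN.
Block shear: A_gv = 1140, A_nv = 780, A_nt = 240 mm²; R_n = min(0.6F_uA_nv, 0.6F_yA_gv) + U_bs·F_u·A_nt = 318.6 kN → 239 kN.
Bolt shear governs: 175 kN.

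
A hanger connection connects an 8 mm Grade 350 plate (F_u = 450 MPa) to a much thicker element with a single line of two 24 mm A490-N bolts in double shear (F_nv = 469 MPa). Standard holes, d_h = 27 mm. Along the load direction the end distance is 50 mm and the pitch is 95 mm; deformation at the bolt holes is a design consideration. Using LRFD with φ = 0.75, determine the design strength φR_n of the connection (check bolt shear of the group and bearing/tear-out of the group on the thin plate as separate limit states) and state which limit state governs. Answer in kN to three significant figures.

Bolt shear: A_b = π·24²/4 = 452.4 mm²; R_n = 469 × 452.4 × 2 × 2 / 1000 = 848.7 kN → 0.75 × 848.7 = 637 kN.
Bearing (1.2 l_c t F_u ≤ 2.4 d t F_u): upper limit = 2.4·24·8·450 / 1000 = 207.4 kN.
  Edge l_c = 50 − 27/2 = 36.5 → r_n = 157.7 kN; interior l_c = 95 − 27 = 68 → r_n = 207.4 kN.
  R_n,bearing = 1·157.7 + 1·207.4 = 365 kN → 0.75 × 365 = 274 kN.
Bearing governs: 274 kN.

274 kN (bearing governs)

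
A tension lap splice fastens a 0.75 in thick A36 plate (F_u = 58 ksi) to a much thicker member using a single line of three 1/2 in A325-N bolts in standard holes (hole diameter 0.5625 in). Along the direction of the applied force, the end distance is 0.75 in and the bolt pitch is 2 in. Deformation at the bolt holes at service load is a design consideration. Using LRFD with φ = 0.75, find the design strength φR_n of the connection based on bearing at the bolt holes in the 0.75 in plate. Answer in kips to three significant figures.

Per bolt r_n = 1.2 l_c t F_u ≤ 2.4 d t F_u; upper limit = 2.4 × 0.5 × 0.75 × 58 = 52.2 kips.
Edge bolt: l_c = 0.75 − 0.5625/2 = 0.4688 in → 1.2 × 0.4688 × 0.75 × 58 = 24.47 → r_n = 24.47 kips.
Interior bolts: l_c = 2 − 0.5625 = 1.438 in → 1.2 × 1.438 × 0.75 × 58 = 75.04 → r_n = 52.2 kips.
R_n = 1 × 24.47 + 2 × 52.2 = 128.9 kips.
Design strength φR_n = 0.75 × 128.9 = 96.7 kips.

96.7 kips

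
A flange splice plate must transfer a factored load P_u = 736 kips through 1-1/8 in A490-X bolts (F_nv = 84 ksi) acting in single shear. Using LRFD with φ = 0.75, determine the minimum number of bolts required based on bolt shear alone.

A_b = π·1.125²/4 = 0.994 in².
Per-bolt design strength φR_n = 0.75 × 84 × 0.994 × 1 = 62.62 kips.
n ≥ 736 / 62.62 = 11.75 → use 12 bolts.

12 bolts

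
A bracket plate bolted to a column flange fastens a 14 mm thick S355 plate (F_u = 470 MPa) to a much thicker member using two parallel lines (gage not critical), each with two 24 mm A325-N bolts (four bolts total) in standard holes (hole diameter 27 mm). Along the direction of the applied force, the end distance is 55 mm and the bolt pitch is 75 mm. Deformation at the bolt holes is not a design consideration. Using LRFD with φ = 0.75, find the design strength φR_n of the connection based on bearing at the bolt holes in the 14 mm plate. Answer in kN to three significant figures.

Per bolt r_n = 1.5 l_c t F_u ≤ 3.0 d t F_u; upper limit = 3.0 × 24 × 14 × 470 / 1000 = 473.8 kN.
Edge bolt: l_c = 55 − 27/2 = 41.5 mm → 1.5 × 41.5 × 14 × 470 / 1000 = 409.6 → r_n = 409.6 kN.
Interior bolts: l_c = 75 − 27 = 48 mm → 1.5 × 48 × 14 × 470 / 1000 = 473.8 → r_n = 473.8 kN.
R_n = 2 × 409.6 + 2 × 473.8 = 1767 kN.
Design strength φR_n = 0.75 × 1767 = 1330 kN.

1330 kN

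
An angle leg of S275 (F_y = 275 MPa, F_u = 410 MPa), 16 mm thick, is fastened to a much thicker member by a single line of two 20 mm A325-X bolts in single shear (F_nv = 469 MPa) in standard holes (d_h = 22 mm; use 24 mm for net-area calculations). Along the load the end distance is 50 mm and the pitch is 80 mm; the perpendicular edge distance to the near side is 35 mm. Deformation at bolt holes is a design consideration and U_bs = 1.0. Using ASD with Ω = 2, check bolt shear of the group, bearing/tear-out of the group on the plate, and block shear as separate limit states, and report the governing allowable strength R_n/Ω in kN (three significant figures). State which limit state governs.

147 kN (bolt shear governs)

Bolt shear: A_b = π·20²/4 = 314.2 mm²; R_n = 469 × 314.2 × 2 × 1 / 1000 = 294.7 kN → 294.7 / 2 = 147 kN.
Bearing: edge l_c = 39, r_n = 307 kN; interior l_c = 58, r_n = 314.9 kN; R_n = 307 + 1·314.9 = 621.9 kN → 311 kN.
Block shear: A_gv = 2080, A_nv = 1504, A_nt = 368 mm²; R_n = min(0.6F_uA_nv, 0.6F_yA_gv) + U_bs·F_u·A_nt = 494.1 kN → 247 kN.
Bolt shear governs: 147 kN.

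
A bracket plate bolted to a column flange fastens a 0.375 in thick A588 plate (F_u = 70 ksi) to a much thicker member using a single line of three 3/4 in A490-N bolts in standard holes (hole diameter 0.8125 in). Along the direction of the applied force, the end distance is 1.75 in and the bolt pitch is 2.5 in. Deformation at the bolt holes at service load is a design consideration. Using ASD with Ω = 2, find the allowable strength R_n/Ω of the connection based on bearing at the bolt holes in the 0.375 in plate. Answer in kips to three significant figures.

Per bolt r_n = 1.2 l_c t F_u ≤ 2.4 d t F_u; upper limit = 2.4 × 0.75 × 0.375 × 70 = 47.25 kips.
Edge bolt: l_c = 1.75 − 0.8125/2 = 1.344 in → 1.2 × 1.344 × 0.375 × 70 = 42.33 → r_n = 42.33 kips.
Interior bolts: l_c = 2.5 − 0.8125 = 1.688 in → 1.2 × 1.688 × 0.375 × 70 = 53.16 → r_n = 47.25 kips.
R_n = 1 × 42.33 + 2 × 47.25 = 136.8 kips.
Allowable strength R_n/Ω = 136.8 / 2 = 68.4 kips.

68.4 kips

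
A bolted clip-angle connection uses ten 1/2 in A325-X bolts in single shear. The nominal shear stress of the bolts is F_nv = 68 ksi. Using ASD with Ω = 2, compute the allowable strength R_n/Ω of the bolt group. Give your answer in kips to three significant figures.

A_b = π × 0.5² / 4 = 0.1963 in².
R_n = F_nv · A_b · n · n_s = 68 × 0.1963 × 10 × 1 = 133.5 kips.
Allowable strength R_n/Ω = 133.5 / 2 = 66.8 kips.

66.8 kips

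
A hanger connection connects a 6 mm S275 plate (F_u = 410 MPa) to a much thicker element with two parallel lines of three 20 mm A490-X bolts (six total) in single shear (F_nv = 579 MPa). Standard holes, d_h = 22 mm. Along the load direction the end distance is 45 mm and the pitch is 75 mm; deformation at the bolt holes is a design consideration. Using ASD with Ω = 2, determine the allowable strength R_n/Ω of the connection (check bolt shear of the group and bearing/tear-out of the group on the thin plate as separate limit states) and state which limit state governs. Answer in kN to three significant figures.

337 kN (bearing governs)

Bolt shear: A_b = π·20²/4 = 314.2 mm²; R_n = 579 × 314.2 × 6 × 1 / 1000 = 1091 kN → 1091 / 2 = 546 kN.
Bearing (1.2 l_c t F_u ≤ 2.4 d t F_u): upper limit = 2.4·20·6·410 / 1000 = 118.1 kN.
  Edge l_c = 45 − 22/2 = 34 → r_n = 100.4 kN; interior l_c = 75 − 22 = 53 → r_n = 118.1 kN.
  R_n,bearing = 2·100.4 + 4·118.1 = 673.1 kN → 673.1 / 2 = 337 kN.
Bearing governs: 337 kN.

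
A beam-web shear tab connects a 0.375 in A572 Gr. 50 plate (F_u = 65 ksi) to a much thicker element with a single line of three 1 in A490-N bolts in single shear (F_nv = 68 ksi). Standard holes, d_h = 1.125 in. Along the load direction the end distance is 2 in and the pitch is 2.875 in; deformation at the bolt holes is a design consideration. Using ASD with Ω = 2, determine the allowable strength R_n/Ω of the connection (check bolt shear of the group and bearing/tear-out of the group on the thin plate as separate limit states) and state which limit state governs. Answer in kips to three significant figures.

72.2 kips (bearing governs)

Bolt shear: A_b = π·1²/4 = 0.7854 in²; R_n = 68 × 0.7854 × 3 × 1 = 160.2 kips → 160.2 / 2 = 80.1 kips.
Bearing (1.2 l_c t F_u ≤ 2.4 d t F_u): upper limit = 2.4·1·0.375·65 = 58.5 kips.
  Edge l_c = 2 − 1.125/2 = 1.438 → r_n = 42.05 kips; interior l_c = 2.875 − 1.125 = 1.75 → r_n = 51.19 kips.
  R_n,bearing = 1·42.05 + 2·51.19 = 144.4 kips → 144.4 / 2 = 72.2 kips.
Bearing governs: 72.2 kips.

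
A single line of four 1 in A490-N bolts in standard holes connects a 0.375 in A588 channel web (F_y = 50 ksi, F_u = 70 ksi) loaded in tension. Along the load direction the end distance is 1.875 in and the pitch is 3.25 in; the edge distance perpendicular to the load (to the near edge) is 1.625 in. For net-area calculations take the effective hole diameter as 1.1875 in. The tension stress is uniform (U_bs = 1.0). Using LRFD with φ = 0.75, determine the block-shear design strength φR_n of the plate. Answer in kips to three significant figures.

Shear plane L_v = 1.875 + 3·3.25 = 11.62 in; A_gv = 11.62 × 0.375 = 4.359 in².
A_nv = (11.62 − 3.5·1.1875) × 0.375 = 2.801 in².
A_nt = (1.625 − 0.5·1.1875) × 0.375 = 0.3867 in².
0.6 F_u A_nv = 117.6 kips; 0.6 F_y A_gv = 130.8 kips → shear rupture governs the shear term.
R_n = 117.6 + 1.0 × 70 × 0.3867 = 144.7 kips.
Design strength φR_n = 0.75 × 144.7 = 109 kips.

109 kips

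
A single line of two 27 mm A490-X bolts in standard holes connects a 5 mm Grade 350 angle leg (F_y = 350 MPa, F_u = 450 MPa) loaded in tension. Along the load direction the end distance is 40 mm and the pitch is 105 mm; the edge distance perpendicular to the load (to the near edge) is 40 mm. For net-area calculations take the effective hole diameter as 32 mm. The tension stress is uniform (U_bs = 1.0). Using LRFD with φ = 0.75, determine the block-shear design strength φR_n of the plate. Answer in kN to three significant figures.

Shear plane L_v = 40 + 1·105 = 145 mm; A_gv = 145 × 5 = 725 mm².
A_nv = (145 − 1.5·32) × 5 = 485 mm².
A_nt = (40 − 0.5·32) × 5 = 120 mm².
0.6 F_u A_nv = 130.9 kN; 0.6 F_y A_gv = 152.2 kN → shear rupture governs the shear term.
R_n = 130.9 + 1.0 × 450 × 120 / 1000 = 184.9 kN.
Design strength φR_n = 0.75 × 184.9 = 139 kN.

139 kN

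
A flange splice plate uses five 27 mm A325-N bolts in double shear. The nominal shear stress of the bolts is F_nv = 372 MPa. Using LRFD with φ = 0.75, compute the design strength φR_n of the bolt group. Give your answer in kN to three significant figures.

1600 kN

A_b = π × 27² / 4 = 572.6 mm².
R_n = F_nv · A_b · n · n_s = 372 × 572.6 × 5 × 2 / 1000 = 2130 kN.
Design strength φR_n = 0.75 × 2130 = 1600 kN.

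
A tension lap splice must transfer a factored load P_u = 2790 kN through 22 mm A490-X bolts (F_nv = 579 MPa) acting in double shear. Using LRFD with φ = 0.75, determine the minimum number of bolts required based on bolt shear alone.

9 bolts

A_b = π·22²/4 = 380.1 mm².
Per-bolt design strength φR_n = 0.75 × 579 × 380.1 × 2 / 1000 = 330.1 kN.
n ≥ 2790 / 330.1 = 8.451 → use 9 bolts.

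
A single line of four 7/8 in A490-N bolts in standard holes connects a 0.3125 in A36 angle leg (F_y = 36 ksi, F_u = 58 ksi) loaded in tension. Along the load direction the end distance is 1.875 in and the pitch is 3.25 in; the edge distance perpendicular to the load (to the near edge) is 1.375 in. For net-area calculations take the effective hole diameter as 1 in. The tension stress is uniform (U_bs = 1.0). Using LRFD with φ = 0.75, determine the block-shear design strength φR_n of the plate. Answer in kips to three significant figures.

Shear plane L_v = 1.875 + 3·3.25 = 11.62 in; A_gv = 11.62 × 0.3125 = 3.633 in².
A_nv = (11.62 − 3.5·1) × 0.3125 = 2.539 in².
A_nt = (1.375 − 0.5·1) × 0.3125 = 0.2734 in².
0.6 F_u A_nv = 88.36 kips; 0.6 F_y A_gv = 78.47 kips → shear yielding governs the shear term.
R_n = 78.47 + 1.0 × 58 × 0.2734 = 94.33 kips.
Design strength φR_n = 0.75 × 94.33 = 70.7 kips.

70.7 kips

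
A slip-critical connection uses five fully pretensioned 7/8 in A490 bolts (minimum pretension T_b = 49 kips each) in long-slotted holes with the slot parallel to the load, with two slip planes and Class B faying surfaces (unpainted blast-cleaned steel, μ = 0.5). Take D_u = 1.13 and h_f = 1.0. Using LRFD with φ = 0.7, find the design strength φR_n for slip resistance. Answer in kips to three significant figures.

194 kips

R_n = μ · D_u · h_f · T_b · n_s · n_b = 0.5 × 1.13 × 1.0 × 49 × 2 × 5 = 276.8 kips.
Design strength φR_n = 0.7 × 276.8 = 194 kips.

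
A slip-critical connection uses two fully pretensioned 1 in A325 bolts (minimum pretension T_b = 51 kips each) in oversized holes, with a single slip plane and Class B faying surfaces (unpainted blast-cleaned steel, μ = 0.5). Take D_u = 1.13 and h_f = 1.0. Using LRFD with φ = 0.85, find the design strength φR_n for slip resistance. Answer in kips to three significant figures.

R_n = μ · D_u · h_f · T_b · n_s · n_b = 0.5 × 1.13 × 1.0 × 51 × 1 × 2 = 57.63 kips.
Design strength φR_n = 0.85 × 57.63 = 49 kips.

49 kips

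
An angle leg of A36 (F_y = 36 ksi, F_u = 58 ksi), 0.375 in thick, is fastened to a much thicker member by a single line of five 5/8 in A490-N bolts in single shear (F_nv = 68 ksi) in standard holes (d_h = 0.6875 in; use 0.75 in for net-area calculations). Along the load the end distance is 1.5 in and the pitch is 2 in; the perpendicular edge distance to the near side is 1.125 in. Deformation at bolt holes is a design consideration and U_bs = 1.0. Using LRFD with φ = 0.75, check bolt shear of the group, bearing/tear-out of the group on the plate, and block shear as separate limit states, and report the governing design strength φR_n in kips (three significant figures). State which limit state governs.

Bolt shear: A_b = π·0.625²/4 = 0.3068 in²; R_n = 68 × 0.3068 × 5 × 1 = 104.3 kips → 0.75 × 104.3 = 78.2 kips.
Bearing: edge l_c = 1.156, r_n = 30.18 kips; interior l_c = 1.312, r_n = 32.62 kips; R_n = 30.18 + 4·32.62 = 160.7 kips → 121 kips.
Block shear: A_gv = 3.562, A_nv = 2.297, A_nt = 0.2812 in²; R_n = min(0.6F_uA_nv, 0.6F_yA_gv) + U_bs·F_u·A_nt = 93.26 kips → 69.9 kips.
Block shear governs: 69.9 kips.

69.9 kips (block shear governs)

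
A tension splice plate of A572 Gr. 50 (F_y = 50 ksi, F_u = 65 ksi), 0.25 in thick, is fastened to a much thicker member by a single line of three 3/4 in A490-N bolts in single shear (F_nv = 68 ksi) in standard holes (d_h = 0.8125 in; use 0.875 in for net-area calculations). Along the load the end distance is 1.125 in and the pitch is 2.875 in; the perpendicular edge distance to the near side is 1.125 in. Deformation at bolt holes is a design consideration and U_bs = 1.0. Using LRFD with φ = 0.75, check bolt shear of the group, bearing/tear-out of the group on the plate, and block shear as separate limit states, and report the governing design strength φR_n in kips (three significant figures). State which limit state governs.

42.7 kips (block shear governs)

Bolt shear: A_b = π·0.75²/4 = 0.4418 in²; R_n = 68 × 0.4418 × 3 × 1 = 90.12 kips → 0.75 × 90.12 = 67.6 kips.
Bearing: edge l_c = 0.7188, r_n = 14.02 kips; interior l_c = 2.062, r_n = 29.25 kips; R_n = 14.02 + 2·29.25 = 72.52 kips → 54.4 kips.
Block shear: A_gv = 1.719, A_nv = 1.172, A_nt = 0.1719 in²; R_n = min(0.6F_uA_nv, 0.6F_yA_gv) + U_bs·F_u·A_nt = 56.88 kips → 42.7 kips.
Block shear governs: 42.7 kips.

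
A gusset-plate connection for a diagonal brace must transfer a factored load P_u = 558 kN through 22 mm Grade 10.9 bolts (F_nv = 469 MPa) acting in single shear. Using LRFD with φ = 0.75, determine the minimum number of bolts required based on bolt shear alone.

5 bolts

A_b = π·22²/4 = 380.1 mm².
Per-bolt design strength φR_n = 0.75 × 469 × 380.1 × 1 / 1000 = 133.7 kN.
n ≥ 558 / 133.7 = 4.173 → use 5 bolts.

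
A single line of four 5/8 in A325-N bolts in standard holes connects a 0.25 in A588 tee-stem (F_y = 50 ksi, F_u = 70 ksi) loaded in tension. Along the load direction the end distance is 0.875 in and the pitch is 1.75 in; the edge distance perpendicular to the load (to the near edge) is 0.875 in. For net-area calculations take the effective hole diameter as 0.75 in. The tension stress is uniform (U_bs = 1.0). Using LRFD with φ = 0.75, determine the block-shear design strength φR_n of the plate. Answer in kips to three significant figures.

Shear plane L_v = 0.875 + 3·1.75 = 6.125 in; A_gv = 6.125 × 0.25 = 1.531 in².
A_nv = (6.125 − 3.5·0.75) × 0.25 = 0.875 in².
A_nt = (0.875 − 0.5·0.75) × 0.25 = 0.125 in².
0.6 F_u A_nv = 36.75 kips; 0.6 F_y A_gv = 45.94 kips → shear rupture governs the shear term.
R_n = 36.75 + 1.0 × 70 × 0.125 = 45.5 kips.
Design strength φR_n = 0.75 × 45.5 = 34.1 kips.

34.1 kips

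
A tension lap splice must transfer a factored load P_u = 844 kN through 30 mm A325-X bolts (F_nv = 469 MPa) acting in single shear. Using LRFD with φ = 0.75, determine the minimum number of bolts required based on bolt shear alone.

4 bolts

A_b = π·30²/4 = 706.9 mm².
Per-bolt design strength φR_n = 0.75 × 469 × 706.9 × 1 / 1000 = 248.6 kN.
n ≥ 844 / 248.6 = 3.395 → use 4 bolts.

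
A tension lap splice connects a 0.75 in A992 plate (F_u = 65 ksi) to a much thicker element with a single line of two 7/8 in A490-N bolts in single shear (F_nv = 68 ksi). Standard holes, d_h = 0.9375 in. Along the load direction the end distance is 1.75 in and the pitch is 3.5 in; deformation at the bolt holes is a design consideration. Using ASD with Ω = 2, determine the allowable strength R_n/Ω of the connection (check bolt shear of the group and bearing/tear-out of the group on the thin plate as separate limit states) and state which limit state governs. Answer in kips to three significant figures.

40.9 kips (bolt shear governs)

Bolt shear: A_b = π·0.875²/4 = 0.6013 in²; R_n = 68 × 0.6013 × 2 × 1 = 81.78 kips → 81.78 / 2 = 40.9 kips.
Bearing (1.2 l_c t F_u ≤ 2.4 d t F_u): upper limit = 2.4·0.875·0.75·65 = 102.4 kips.
  Edge l_c = 1.75 − 0.9375/2 = 1.281 → r_n = 74.95 kips; interior l_c = 3.5 − 0.9375 = 2.562 → r_n = 102.4 kips.
  R_n,bearing = 1·74.95 + 1·102.4 = 177.3 kips → 177.3 / 2 = 88.7 kips.
Bolt shear governs: 40.9 kips.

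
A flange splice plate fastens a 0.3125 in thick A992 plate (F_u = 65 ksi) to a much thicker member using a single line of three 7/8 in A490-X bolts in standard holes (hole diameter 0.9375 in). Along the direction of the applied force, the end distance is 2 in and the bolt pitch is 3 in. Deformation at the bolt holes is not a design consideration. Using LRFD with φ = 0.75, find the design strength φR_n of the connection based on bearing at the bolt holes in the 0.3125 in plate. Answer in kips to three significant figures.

Per bolt r_n = 1.5 l_c t F_u ≤ 3.0 d t F_u; upper limit = 3.0 × 0.875 × 0.3125 × 65 = 53.32 kips.
Edge bolt: l_c = 2 − 0.9375/2 = 1.531 in → 1.5 × 1.531 × 0.3125 × 65 = 46.66 → r_n = 46.66 kips.
Interior bolts: l_c = 3 − 0.9375 = 2.062 in → 1.5 × 2.062 × 0.3125 × 65 = 62.84 → r_n = 53.32 kips.
R_n = 1 × 46.66 + 2 × 53.32 = 153.3 kips.
Design strength φR_n = 0.75 × 153.3 = 115 kips.

115 kips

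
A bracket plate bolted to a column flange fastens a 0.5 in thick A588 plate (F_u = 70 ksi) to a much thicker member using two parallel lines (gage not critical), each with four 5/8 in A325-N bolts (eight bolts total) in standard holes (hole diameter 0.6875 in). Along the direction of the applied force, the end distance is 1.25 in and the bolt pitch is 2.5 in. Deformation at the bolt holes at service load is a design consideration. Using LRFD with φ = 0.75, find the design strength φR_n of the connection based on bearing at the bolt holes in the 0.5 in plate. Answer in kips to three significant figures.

Per bolt r_n = 1.2 l_c t F_u ≤ 2.4 d t F_u; upper limit = 2.4 × 0.625 × 0.5 × 70 = 52.5 kips.
Edge bolt: l_c = 1.25 − 0.6875/2 = 0.9062 in → 1.2 × 0.9062 × 0.5 × 70 = 38.06 → r_n = 38.06 kips.
Interior bolts: l_c = 2.5 − 0.6875 = 1.812 in → 1.2 × 1.812 × 0.5 × 70 = 76.12 → r_n = 52.5 kips.
R_n = 2 × 38.06 + 6 × 52.5 = 391.1 kips.
Design strength φR_n = 0.75 × 391.1 = 293 kips.

293 kips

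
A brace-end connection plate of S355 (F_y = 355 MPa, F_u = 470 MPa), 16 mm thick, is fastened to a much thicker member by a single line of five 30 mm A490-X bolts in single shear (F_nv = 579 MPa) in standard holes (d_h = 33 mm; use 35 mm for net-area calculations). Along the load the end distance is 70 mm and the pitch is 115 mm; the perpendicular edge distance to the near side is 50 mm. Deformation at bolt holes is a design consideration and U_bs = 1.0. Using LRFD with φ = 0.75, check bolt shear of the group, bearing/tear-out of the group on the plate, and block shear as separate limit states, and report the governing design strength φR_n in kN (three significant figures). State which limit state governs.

1440 kN (block shear governs)

Bolt shear: A_b = π·30²/4 = 706.9 mm²; R_n = 579 × 706.9 × 5 × 1 / 1000 = 2046 kN → 0.75 × 2046 = 1530 kN.
Bearing: edge l_c = 53.5, r_n = 482.8 kN; interior l_c = 82, r_n = 541.4 kN; R_n = 482.8 + 4·541.4 = 2649 kN → 1990 kN.
Block shear: A_gv = 8480, A_nv = 5960, A_nt = 520 mm²; R_n = min(0.6F_uA_nv, 0.6F_yA_gv) + U_bs·F_u·A_nt = 1925 kN → 1440 kN.
Block shear governs: 1440 kN.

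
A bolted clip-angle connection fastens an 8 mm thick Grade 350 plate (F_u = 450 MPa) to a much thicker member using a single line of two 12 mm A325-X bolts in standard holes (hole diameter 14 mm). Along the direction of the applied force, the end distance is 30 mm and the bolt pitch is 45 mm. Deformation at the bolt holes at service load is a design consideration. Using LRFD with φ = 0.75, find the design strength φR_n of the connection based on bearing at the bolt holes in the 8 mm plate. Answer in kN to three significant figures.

152 kN

Per bolt r_n = 1.2 l_c t F_u ≤ 2.4 d t F_u; upper limit = 2.4 × 12 × 8 × 450 / 1000 = 103.7 kN.
Edge bolt: l_c = 30 − 14/2 = 23 mm → 1.2 × 23 × 8 × 450 / 1000 = 99.36 → r_n = 99.36 kN.
Interior bolts: l_c = 45 − 14 = 31 mm → 1.2 × 31 × 8 × 450 / 1000 = 133.9 → r_n = 103.7 kN.
R_n = 1 × 99.36 + 1 × 103.7 = 203 kN.
Design strength φR_n = 0.75 × 203 = 152 kN.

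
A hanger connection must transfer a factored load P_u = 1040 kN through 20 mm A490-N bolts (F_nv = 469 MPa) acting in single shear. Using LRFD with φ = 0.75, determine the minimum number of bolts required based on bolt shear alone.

10 bolts

A_b = π·20²/4 = 314.2 mm².
Per-bolt design strength φR_n = 0.75 × 469 × 314.2 × 1 / 1000 = 110.5 kN.
n ≥ 1040 / 110.5 = 9.411 → use 10 bolts.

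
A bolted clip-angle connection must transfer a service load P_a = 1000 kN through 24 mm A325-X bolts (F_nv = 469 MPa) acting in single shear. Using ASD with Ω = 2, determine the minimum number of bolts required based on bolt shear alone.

A_b = π·24²/4 = 452.4 mm².
Per-bolt allowable strength R_n/Ω = 469 × 452.4 × 1 / 1000 / 2 = 106.1 kN.
n ≥ 1000 / 106.1 = 9.426 → use 10 bolts.

10 bolts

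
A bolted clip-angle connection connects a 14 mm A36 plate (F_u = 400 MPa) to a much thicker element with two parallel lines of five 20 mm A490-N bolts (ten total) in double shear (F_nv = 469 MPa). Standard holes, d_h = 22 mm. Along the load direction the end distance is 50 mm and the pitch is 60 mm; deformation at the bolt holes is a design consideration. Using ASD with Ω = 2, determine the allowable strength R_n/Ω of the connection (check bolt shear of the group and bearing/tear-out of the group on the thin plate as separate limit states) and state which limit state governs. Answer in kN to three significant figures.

1280 kN (bearing governs)

Bolt shear: A_b = π·20²/4 = 314.2 mm²; R_n = 469 × 314.2 × 10 × 2 / 1000 = 2947 kN → 2947 / 2 = 1470 kN.
Bearing (1.2 l_c t F_u ≤ 2.4 d t F_u): upper limit = 2.4·20·14·400 / 1000 = 268.8 kN.
  Edge l_c = 50 − 22/2 = 39 → r_n = 262.1 kN; interior l_c = 60 − 22 = 38 → r_n = 255.4 kN.
  R_n,bearing = 2·262.1 + 8·255.4 = 2567 kN → 2567 / 2 = 1280 kN.
Bearing governs: 1280 kN.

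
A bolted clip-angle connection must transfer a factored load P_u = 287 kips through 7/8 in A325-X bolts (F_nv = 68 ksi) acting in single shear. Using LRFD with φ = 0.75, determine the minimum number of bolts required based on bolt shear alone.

A_b = π·0.875²/4 = 0.6013 in².
Per-bolt design strength φR_n = 0.75 × 68 × 0.6013 × 1 = 30.67 kips.
n ≥ 287 / 30.67 = 9.358 → use 10 bolts.

10 bolts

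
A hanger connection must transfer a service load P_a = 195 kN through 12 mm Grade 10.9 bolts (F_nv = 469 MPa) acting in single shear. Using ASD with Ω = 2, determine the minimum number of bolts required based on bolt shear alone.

A_b = π·12²/4 = 113.1 mm².
Per-bolt allowable strength R_n/Ω = 469 × 113.1 × 1 / 1000 / 2 = 26.52 kN.
n ≥ 195 / 26.52 = 7.353 → use 8 bolts.

8 bolts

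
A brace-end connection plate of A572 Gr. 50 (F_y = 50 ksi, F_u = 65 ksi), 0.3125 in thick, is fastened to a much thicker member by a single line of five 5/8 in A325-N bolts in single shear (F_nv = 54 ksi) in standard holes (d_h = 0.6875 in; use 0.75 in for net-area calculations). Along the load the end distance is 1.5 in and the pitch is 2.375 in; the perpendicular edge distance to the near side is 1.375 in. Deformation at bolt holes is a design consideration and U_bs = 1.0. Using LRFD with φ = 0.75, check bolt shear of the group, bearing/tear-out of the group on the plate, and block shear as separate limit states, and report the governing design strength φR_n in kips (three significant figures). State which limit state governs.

62.1 kips (bolt shear governs)

Bolt shear: A_b = π·0.625²/4 = 0.3068 in²; R_n = 54 × 0.3068 × 5 × 1 = 82.83 kips → 0.75 × 82.83 = 62.1 kips.
Bearing: edge l_c = 1.156, r_n = 28.18 kips; interior l_c = 1.688, r_n = 30.47 kips; R_n = 28.18 + 4·30.47 = 150.1 kips → 113 kips.
Block shear: A_gv = 3.438, A_nv = 2.383, A_nt = 0.3125 in²; R_n = min(0.6F_uA_nv, 0.6F_yA_gv) + U_bs·F_u·A_nt = 113.2 kips → 84.9 kips.
Bolt shear governs: 62.1 kips.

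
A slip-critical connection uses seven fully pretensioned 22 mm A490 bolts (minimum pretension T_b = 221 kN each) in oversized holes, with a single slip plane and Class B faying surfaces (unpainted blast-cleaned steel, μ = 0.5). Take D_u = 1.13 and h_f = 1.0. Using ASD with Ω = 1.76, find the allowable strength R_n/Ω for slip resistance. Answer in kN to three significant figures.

497 kN

R_n = μ · D_u · h_f · T_b · n_s · n_b = 0.5 × 1.13 × 1.0 × 221 × 1 × 7 = 874.1 kN.
Allowable strength R_n/Ω = 874.1 / 1.76 = 497 kN.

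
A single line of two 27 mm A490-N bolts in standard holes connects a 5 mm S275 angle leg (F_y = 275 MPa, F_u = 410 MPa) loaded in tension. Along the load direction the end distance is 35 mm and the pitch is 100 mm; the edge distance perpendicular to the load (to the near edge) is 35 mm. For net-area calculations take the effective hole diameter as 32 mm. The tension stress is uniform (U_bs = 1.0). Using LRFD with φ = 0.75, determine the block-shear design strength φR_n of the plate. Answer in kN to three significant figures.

Shear plane L_v = 35 + 1·100 = 135 mm; A_gv = 135 × 5 = 675 mm².
A_nv = (135 − 1.5·32) × 5 = 435 mm².
A_nt = (35 − 0.5·32) × 5 = 95 mm².
0.6 F_u A_nv = 107 kN; 0.6 F_y A_gv = 111.4 kN → shear rupture governs the shear term.
R_n = 107 + 1.0 × 410 × 95 / 1000 = 146 kN.
Design strength φR_n = 0.75 × 146 = 109 kN.

109 kN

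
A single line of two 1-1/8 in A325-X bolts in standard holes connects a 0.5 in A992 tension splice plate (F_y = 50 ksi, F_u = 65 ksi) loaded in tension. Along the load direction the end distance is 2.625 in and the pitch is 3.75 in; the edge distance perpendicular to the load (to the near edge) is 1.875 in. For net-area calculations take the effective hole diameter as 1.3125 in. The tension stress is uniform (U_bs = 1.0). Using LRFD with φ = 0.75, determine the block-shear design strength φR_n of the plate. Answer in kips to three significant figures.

Shear plane L_v = 2.625 + 1·3.75 = 6.375 in; A_gv = 6.375 × 0.5 = 3.188 in².
A_nv = (6.375 − 1.5·1.3125) × 0.5 = 2.203 in².
A_nt = (1.875 − 0.5·1.3125) × 0.5 = 0.6094 in².
0.6 F_u A_nv = 85.92 kips; 0.6 F_y A_gv = 95.62 kips → shear rupture governs the shear term.
R_n = 85.92 + 1.0 × 65 × 0.6094 = 125.5 kips.
Design strength φR_n = 0.75 × 125.5 = 94.1 kips.

94.1 kips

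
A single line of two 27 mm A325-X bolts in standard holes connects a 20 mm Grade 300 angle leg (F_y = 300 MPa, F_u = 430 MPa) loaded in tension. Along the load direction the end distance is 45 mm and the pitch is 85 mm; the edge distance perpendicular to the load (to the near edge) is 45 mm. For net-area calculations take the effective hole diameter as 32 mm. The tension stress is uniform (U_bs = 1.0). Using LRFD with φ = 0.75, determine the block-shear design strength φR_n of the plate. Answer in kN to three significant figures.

504 kN

Shear plane L_v = 45 + 1·85 = 130 mm; A_gv = 130 × 20 = 2600 mm².
A_nv = (130 − 1.5·32) × 20 = 1640 mm².
A_nt = (45 − 0.5·32) × 20 = 580 mm².
0.6 F_u A_nv = 423.1 kN; 0.6 F_y A_gv = 468 kN → shear rupture governs the shear term.
R_n = 423.1 + 1.0 × 430 × 580 / 1000 = 672.5 kN.
Design strength φR_n = 0.75 × 672.5 = 504 kN.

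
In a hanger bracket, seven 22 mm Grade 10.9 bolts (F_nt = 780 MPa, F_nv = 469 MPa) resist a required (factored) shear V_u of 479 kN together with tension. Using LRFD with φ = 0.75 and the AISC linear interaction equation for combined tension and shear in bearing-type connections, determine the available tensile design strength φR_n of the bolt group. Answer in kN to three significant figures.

A_b = π·22²/4 = 380.1 mm²; f_rv = 479 × 1000 / (7 × 380.1) = 180 MPa.
F'_nt = 1.3 F_nt − (F_nt / φF_nv) f_rv = 1.3·780 − (780/(0.75·469))·180 = 614.8 MPa, capped at F_nt → F'_nt = 614.8 MPa.
R_n = F'_nt · A_b · n = 614.8 × 380.1 × 7 / 1000 = 1636 kN.
Design strength φR_n = 0.75 × 1636 = 1230 kN.

1230 kN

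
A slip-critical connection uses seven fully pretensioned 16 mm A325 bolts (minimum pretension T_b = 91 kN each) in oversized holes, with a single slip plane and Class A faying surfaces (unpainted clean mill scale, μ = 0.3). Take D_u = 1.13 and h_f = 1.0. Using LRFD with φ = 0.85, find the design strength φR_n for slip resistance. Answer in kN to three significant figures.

R_n = μ · D_u · h_f · T_b · n_s · n_b = 0.3 × 1.13 × 1.0 × 91 × 1 × 7 = 215.9 kN.
Design strength φR_n = 0.85 × 215.9 = 184 kN.

184 kN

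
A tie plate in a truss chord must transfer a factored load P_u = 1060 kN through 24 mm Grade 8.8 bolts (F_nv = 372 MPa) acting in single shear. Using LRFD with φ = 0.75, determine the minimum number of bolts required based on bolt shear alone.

9 bolts

A_b = π·24²/4 = 452.4 mm².
Per-bolt design strength φR_n = 0.75 × 372 × 452.4 × 1 / 1000 = 126.2 kN.
n ≥ 1060 / 126.2 = 8.398 → use 9 bolts.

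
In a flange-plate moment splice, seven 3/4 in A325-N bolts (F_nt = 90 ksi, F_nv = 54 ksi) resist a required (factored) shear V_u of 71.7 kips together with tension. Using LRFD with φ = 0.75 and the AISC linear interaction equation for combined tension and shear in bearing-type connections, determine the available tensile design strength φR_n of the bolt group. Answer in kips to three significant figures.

152 kips

A_b = π·0.75²/4 = 0.4418 in²; f_rv = 71.7 / (7 × 0.4418) = 23.19 ksi.
F'_nt = 1.3 F_nt − (F_nt / φF_nv) f_rv = 1.3·90 − (90/(0.75·54))·23.19 = 65.48 ksi, capped at F_nt → F'_nt = 65.48 ksi.
R_n = F'_nt · A_b · n = 65.48 × 0.4418 × 7 = 202.5 kips.
Design strength φR_n = 0.75 × 202.5 = 152 kips.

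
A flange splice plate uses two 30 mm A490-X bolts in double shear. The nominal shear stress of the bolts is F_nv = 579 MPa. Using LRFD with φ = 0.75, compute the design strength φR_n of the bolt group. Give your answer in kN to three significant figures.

1230 kN

A_b = π × 30² / 4 = 706.9 mm².
R_n = F_nv · A_b · n · n_s = 579 × 706.9 × 2 × 2 / 1000 = 1637 kN.
Design strength φR_n = 0.75 × 1637 = 1230 kN.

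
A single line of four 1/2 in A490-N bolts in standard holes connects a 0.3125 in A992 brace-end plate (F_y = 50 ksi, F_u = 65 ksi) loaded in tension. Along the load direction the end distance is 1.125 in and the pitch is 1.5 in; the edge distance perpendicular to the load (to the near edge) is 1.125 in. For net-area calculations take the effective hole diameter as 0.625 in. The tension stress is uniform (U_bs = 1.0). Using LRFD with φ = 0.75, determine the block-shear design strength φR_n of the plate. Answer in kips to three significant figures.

Shear plane L_v = 1.125 + 3·1.5 = 5.625 in; A_gv = 5.625 × 0.3125 = 1.758 in².
A_nv = (5.625 − 3.5·0.625) × 0.3125 = 1.074 in².
A_nt = (1.125 − 0.5·0.625) × 0.3125 = 0.2539 in².
0.6 F_u A_nv = 41.89 kips; 0.6 F_y A_gv = 52.73 kips → shear rupture governs the shear term.
R_n = 41.89 + 1.0 × 65 × 0.2539 = 58.4 kips.
Design strength φR_n = 0.75 × 58.4 = 43.8 kips.

43.8 kips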